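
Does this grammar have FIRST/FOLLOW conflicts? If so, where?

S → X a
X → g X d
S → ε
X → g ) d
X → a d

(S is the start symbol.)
No FIRST/FOLLOW conflicts.

A FIRST/FOLLOW conflict occurs when a non-terminal N has a nullable alternative N → β (β ⇒* ε) and another alternative N → α with FIRST(α) ∩ FOLLOW(N) ≠ ∅: on such a lookahead the parser cannot decide between expanding α and letting N vanish via β.

Nullable non-terminals: S.
FIRST sets used below: FIRST(X) = { 'a', 'g' }

S: nullable alternative(s) S → ε; FOLLOW(S) = { $ }
  S → X a: FIRST \ {ε} = { 'a', 'g' } — disjoint from FOLLOW(S)
  S → ε: FIRST \ {ε} = { } — this is the only nullable alternative, skip

X has no nullable alternative, so no FIRST/FOLLOW check is needed there.

No FIRST/FOLLOW conflicts found.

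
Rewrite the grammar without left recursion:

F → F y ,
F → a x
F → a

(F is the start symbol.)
F is directly left-recursive. The standard transformation for
  A → A α₁ | ... | A α_m | β₁ | ... | β_n
is
  A  → β₁ A' | ... | β_n A'
  A' → α₁ A' | ... | α_m A' | ε

F → a x becomes F → a x F'
F → a becomes F → a F'
F → F y , becomes F' → y , F'
Add F' → ε

Resulting grammar:
F → a x F'
F → a F'
F' → y , F'
F' → ε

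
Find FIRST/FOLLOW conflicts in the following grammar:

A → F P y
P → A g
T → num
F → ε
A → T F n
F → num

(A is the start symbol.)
Yes. F → num with FOLLOW(F) on { 'num' }

Nullable non-terminals: F.

F: nullable alternative(s) F → ε; FOLLOW(F) = { 'n', 'num' }
  F → ε: FIRST \ {ε} = { } — this is the only nullable alternative, skip
  F → num: FIRST \ {ε} = { 'num' } — overlaps FOLLOW(F) on { 'num' }: CONFLICT

A, P, T have no nullable alternative, so no FIRST/FOLLOW check is needed there.

So the grammar has 1 FIRST/FOLLOW conflict (marked CONFLICT above).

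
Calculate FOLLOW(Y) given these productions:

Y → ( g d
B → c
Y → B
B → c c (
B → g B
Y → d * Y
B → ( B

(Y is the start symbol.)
{ $ }

Y is the start symbol, so $ ∈ FOLLOW(Y).
In Y → d * Y: Y is at the end; this adds FOLLOW(Y) to itself — nothing new

Taking the union: FOLLOW(Y) = { $ }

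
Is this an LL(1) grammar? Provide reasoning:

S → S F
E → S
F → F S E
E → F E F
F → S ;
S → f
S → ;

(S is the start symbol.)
Relevant sets:
  FIRST(S) = { ';', 'f' }
  FIRST(F) = { ';', 'f' }

For S:
  PREDICT(S → S F) = { ';', 'f' }
  PREDICT(S → f) = { 'f' }
  PREDICT(S → ';') = { ';' }
For E:
  PREDICT(E → S) = { ';', 'f' }
  PREDICT(E → F E F) = { ';', 'f' }
For F:
  PREDICT(F → F S E) = { ';', 'f' }
  PREDICT(F → S ';') = { ';', 'f' }

Conflict found: Predict set conflict for S: { 'f' }
The grammar is NOT LL(1).

Answer: No. Predict set conflict for S: { 'f' }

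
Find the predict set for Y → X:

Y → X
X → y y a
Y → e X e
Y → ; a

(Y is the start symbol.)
PREDICT(Y → X) = (FIRST(RHS) \ {ε}) ∪ (FOLLOW(Y) if ε ∈ FIRST(RHS), i.e. RHS ⇒* ε)
FIRST(X) = { 'y' }
FIRST(X) = { 'y' }
ε ∉ FIRST(X), so FOLLOW(Y) is not added.
PREDICT(Y → X) = { 'y' }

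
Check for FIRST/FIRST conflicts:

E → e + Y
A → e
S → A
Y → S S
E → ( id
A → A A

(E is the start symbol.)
Yes. A → e / A → A A on { 'e' }

FIRST sets of the non-terminals at (or reachable through a nullable prefix from) the front of some alternative:
  FIRST(A) = { 'e' }

Productions for E:
  E → e + Y: FIRST = { 'e' }
  E → ( id: FIRST = { '(' }
Productions for A:
  A → e: FIRST = { 'e' }
  A → A A: FIRST = { 'e' }
S, Y have only one production, so no FIRST/FIRST conflict is possible there.

Conflict for A: A → e and A → A A
  Overlap: { 'e' }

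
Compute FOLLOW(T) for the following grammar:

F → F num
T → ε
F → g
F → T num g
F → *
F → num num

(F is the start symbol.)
In F → T num g: T is followed by num g, add FIRST(num g) \ {ε} = { 'num' }

Taking the union: FOLLOW(T) = { 'num' }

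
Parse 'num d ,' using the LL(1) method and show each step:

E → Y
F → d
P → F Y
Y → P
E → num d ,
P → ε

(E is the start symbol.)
LL(1) parsing maintains a stack (initially the start symbol over $) and the input. At each step: if the stack top is a terminal, match it against the current input token; if it is a non-terminal N, replace it with the RHS of M[N, lookahead] (the unique production whose predict set contains the lookahead).

Stack is shown with the top on the left.

Stack      Input      Action
----------------------------
E $        num d , $  output E → num d ,
num d , $  num d , $  match 'num'
d , $      d , $      match 'd'
, $        , $        match ','
$          $          accept

The string is accepted.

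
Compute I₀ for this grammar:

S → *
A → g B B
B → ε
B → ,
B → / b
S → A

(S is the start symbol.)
First, augment the grammar with S' → S
I₀ = CLOSURE({ [S' → . S] }):
  [S' → . S] has the dot before S: add [S → . *], [S → . A]
  [S → . A] has the dot before A: add [A → . g B B]
No further items can be added.

I₀ = { [A → . g B B], [S → . *], [S → . A], [S' → . S] }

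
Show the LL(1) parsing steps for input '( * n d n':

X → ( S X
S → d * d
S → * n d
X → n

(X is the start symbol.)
LL(1) parsing maintains a stack (initially the start symbol over $) and the input. At each step: if the stack top is a terminal, match it against the current input token; if it is a non-terminal N, replace it with the RHS of M[N, lookahead] (the unique production whose predict set contains the lookahead).

Stack is shown with the top on the left.

Stack      Input        Action
------------------------------
X $        ( * n d n $  output X → ( S X
( S X $    ( * n d n $  match '('
S X $      * n d n $    output S → * n d
* n d X $  * n d n $    match '*'
n d X $    n d n $      match 'n'
d X $      d n $        match 'd'
X $        n $          output X → n
n $        n $          match 'n'
$          $            accept

The string is accepted.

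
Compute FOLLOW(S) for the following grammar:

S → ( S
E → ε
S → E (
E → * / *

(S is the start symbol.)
S is the start symbol, so $ ∈ FOLLOW(S).
In S → ( S: S is at the end; this adds FOLLOW(S) to itself — nothing new

Taking the union: FOLLOW(S) = { $ }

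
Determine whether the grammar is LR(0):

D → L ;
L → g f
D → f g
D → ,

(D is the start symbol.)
Augment with D' → D and build the canonical LR(0) collection (I0 = CLOSURE({[D' → . D]}), then GOTO on every symbol after a dot until no new states appear). It has 9 states:
  I0: { [D → . ,], [D → . L ;], [D → . f g], [D' → . D], [L → . g f] }  — shift
  I1: { [D → , .] }  — reduce
  I2: { [D' → D .] }  — accept
  I3: { [D → L . ;] }  — shift
  I4: { [D → f . g] }  — shift
  I5: { [L → g . f] }  — shift
  I6: { [L → g f .] }  — reduce
  I7: { [D → f g .] }  — reduce
  I8: { [D → L ; .] }  — reduce

Every state is either a pure shift/goto state or contains exactly one complete item and nothing to shift — no conflicts. The grammar is LR(0).

Answer: Yes, the grammar is LR(0)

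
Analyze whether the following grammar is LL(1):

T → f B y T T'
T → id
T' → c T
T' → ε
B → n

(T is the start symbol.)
Relevant sets:
  FOLLOW(T') = { $, 'c' }

For T:
  PREDICT(T → f B y T T') = { 'f' }
  PREDICT(T → id) = { 'id' }
For T':
  PREDICT(T' → c T) = { 'c' }
  PREDICT(T' → ε) = { $, 'c' }
B has a single production, so nothing to check there.

Conflict found: Predict set conflict for T': { 'c' }
The grammar is NOT LL(1).

Answer: No. Predict set conflict for T': { 'c' }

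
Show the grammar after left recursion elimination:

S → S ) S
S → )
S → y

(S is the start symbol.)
S → ) S'
S → y S'
S' → ) S S'
S' → ε

S is directly left-recursive. The standard transformation for
  A → A α₁ | ... | A α_m | β₁ | ... | β_n
is
  A  → β₁ A' | ... | β_n A'
  A' → α₁ A' | ... | α_m A' | ε

S → ) becomes S → ) S'
S → y becomes S → y S'
S → S ) S becomes S' → ) S S'
Add S' → ε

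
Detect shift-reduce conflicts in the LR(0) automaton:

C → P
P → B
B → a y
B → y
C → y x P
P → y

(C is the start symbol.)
Augment with C' → C and build the canonical LR(0) collection (I0 = CLOSURE({[C' → . C]}), then GOTO on every symbol after a dot until no new states appear). It has 10 states:
  I0: { [B → . a y], [B → . y], [C → . P], [C → . y x P], [C' → . C], [P → . B], [P → . y] }  — shift
  I1: { [P → B .] }  — reduce
  I2: { [C' → C .] }  — accept
  I3: { [C → P .] }  — reduce
  I4: { [B → a . y] }  — shift
  I5: { [B → y .], [C → y . x P], [P → y .] }  — shift, 2 reduces
  I6: { [B → . a y], [B → . y], [C → y x . P], [P → . B], [P → . y] }  — shift
  I7: { [C → y x P .] }  — reduce
  I8: { [B → y .], [P → y .] }  — 2 reduces
  I9: { [B → a y .] }  — reduce

I5 contains reduce items [B → y .], [P → y .] and shift item [C → y . x P] — shift-reduce conflict.

Answer: Yes — I5: [B → y .] vs [C → y . x P]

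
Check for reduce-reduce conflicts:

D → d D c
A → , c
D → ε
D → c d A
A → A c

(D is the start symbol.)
No reduce-reduce conflicts

Augment with D' → D and build the canonical LR(0) collection (I0 = CLOSURE({[D' → . D]}), then GOTO on every symbol after a dot until no new states appear). It has 11 states:
  I0: { [D → . c d A], [D → . d D c], [D → .], [D' → . D] }  — shift, reduce
  I1: { [D' → D .] }  — accept
  I2: { [D → c . d A] }  — shift
  I3: { [D → . c d A], [D → . d D c], [D → .], [D → d . D c] }  — shift, reduce
  I4: { [D → d D . c] }  — shift
  I5: { [D → d D c .] }  — reduce
  I6: { [A → . , c], [A → . A c], [D → c d . A] }  — shift
  I7: { [A → , . c] }  — shift
  I8: { [A → A . c], [D → c d A .] }  — shift, reduce
  I9: { [A → A c .] }  — reduce
  I10: { [A → , c .] }  — reduce

No state contains more than one complete item.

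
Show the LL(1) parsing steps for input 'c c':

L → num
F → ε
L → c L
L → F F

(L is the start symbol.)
LL(1) parsing maintains a stack (initially the start symbol over $) and the input. At each step: if the stack top is a terminal, match it against the current input token; if it is a non-terminal N, replace it with the RHS of M[N, lookahead] (the unique production whose predict set contains the lookahead).

Stack is shown with the top on the left.

Stack  Input  Action
--------------------
L $    c c $  output L → c L
c L $  c c $  match 'c'
L $    c $    output L → c L
c L $  c $    match 'c'
L $    $      output L → F F
F F $  $      output F → ε
F $    $      output F → ε
$      $      accept

The string is accepted.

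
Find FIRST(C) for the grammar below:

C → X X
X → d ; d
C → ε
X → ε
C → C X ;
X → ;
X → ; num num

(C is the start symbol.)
{ ';', 'd', ε }

To compute FIRST(C), examine every production with C on the left-hand side, reading each right-hand side left to right until a non-nullable symbol is reached.

FIRST sets of the other non-terminals involved (by the same procedure, iterated to a fixed point):
  FIRST(X) = { ';', 'd', ε }

From C → X X:
  - X is a non-terminal: add FIRST(X) \ {ε} = { ';', 'd' }
    X is nullable, so continue to the next symbol
  - X is a non-terminal: add FIRST(X) \ {ε} = { ';', 'd' }
    X is nullable and nothing follows, so the whole right-hand side can vanish: ε ∈ FIRST(C)
From C → ε:
  - ε-production, so ε ∈ FIRST(C)
From C → C X ;:
  - C is the symbol being defined: contributes nothing new
    C is nullable, so continue to the next symbol
  - X is a non-terminal: add FIRST(X) \ {ε} = { ';', 'd' }
    X is nullable, so continue to the next symbol
  - ';' is a terminal: add ';' and stop

Collecting: FIRST(C) = { ';', 'd', ε }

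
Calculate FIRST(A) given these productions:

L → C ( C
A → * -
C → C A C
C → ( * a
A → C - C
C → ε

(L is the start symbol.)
{ '(', '*', '-' }

To compute FIRST(A), examine every production with A on the left-hand side, reading each right-hand side left to right until a non-nullable symbol is reached.

FIRST sets of the other non-terminals involved (by the same procedure, iterated to a fixed point):
  FIRST(C) = { '(', '*', '-', ε }

From A → * -:
  - '*' is a terminal: add '*' and stop
From A → C - C:
  - C is a non-terminal: add FIRST(C) \ {ε} = { '(', '*', '-' }
    C is nullable, so continue to the next symbol
  - '-' is a terminal: add '-' and stop

Collecting: FIRST(A) = { '(', '*', '-' }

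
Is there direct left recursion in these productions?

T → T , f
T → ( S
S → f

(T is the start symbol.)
Direct left recursion occurs when N → N α for some non-terminal N (the right-hand side begins with the left-hand side itself).

T → T , f: LEFT RECURSIVE (starts with T)
T → ( S: starts with '('
S → f: starts with f

The grammar has direct left recursion on: T.

Answer: Yes, T is left-recursive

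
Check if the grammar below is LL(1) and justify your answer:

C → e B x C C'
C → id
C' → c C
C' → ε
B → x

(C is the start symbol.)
A grammar is LL(1) if for each non-terminal N with multiple productions, the predict sets of those productions are pairwise disjoint, where PREDICT(N → α) = (FIRST(α) \ {ε}) ∪ (FOLLOW(N) if α ⇒* ε).

Relevant sets:
  FOLLOW(C') = { $, 'c' }

For C:
  PREDICT(C → e B x C C') = { 'e' }
  PREDICT(C → id) = { 'id' }
For C':
  PREDICT(C' → c C) = { 'c' }
  PREDICT(C' → ε) = { $, 'c' }
B has a single production, so nothing to check there.

Conflict found: Predict set conflict for C': { 'c' }
The grammar is NOT LL(1).

Answer: No. Predict set conflict for C': { 'c' }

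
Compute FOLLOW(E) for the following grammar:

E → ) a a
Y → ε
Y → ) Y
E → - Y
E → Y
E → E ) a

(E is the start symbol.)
{ $, ')' }

To compute FOLLOW(E), find every occurrence of E on a right-hand side N → α E β: add FIRST(β) \ {ε}, and if β is empty or nullable also add FOLLOW(N). Iterate to a fixed point.

E is the start symbol, so $ ∈ FOLLOW(E).
In E → E ) a: E is followed by ')' a, add FIRST(')' a) \ {ε} = { ')' }

Taking the union: FOLLOW(E) = { $, ')' }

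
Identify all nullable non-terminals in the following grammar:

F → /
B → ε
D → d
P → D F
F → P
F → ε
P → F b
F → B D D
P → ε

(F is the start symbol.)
A non-terminal is nullable if it can derive ε (the empty string): either it has an ε-production, or it has a production whose right-hand side consists entirely of nullable non-terminals.

ε-productions: B → ε, F → ε, P → ε
So B, F, P are immediately nullable.
No further non-terminal can be added: every production for the remaining non-terminals contains a terminal or a non-nullable non-terminal.
Nullable = { 'B', 'F', 'P' }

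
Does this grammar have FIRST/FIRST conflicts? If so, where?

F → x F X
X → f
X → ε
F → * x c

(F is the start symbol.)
Productions for F:
  F → x F X: FIRST = { 'x' }
  F → * x c: FIRST = { '*' }
Productions for X:
  X → f: FIRST = { 'f' }
  X → ε: FIRST = { ε }

All alternatives of each non-terminal have pairwise disjoint FIRST sets.

Answer: No FIRST/FIRST conflicts.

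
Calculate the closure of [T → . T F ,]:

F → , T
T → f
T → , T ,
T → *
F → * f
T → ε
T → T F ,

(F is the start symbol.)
{ [T → . *], [T → . , T ,], [T → . T F ,], [T → . f], [T → .] }

To compute CLOSURE, for each item [A → α.Bβ] where B is a non-terminal, add [B → .γ] for all productions B → γ; repeat for the newly added items until nothing changes.

Start with: [T → . T F ,]
  [T → . T F ,] has the dot before T: add [T → . f], [T → . , T ,], [T → . *], [T → .]
No further items can be added.

CLOSURE = { [T → . *], [T → . , T ,], [T → . T F ,], [T → . f], [T → .] }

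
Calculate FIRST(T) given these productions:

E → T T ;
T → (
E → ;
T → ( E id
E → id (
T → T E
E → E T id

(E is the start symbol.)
To compute FIRST(T), examine every production with T on the left-hand side, reading each right-hand side left to right until a non-nullable symbol is reached.

From T → (:
  - '(' is a terminal: add '(' and stop
From T → ( E id:
  - '(' is a terminal: add '(' and stop
From T → T E:
  - T is the symbol being defined: contributes nothing new
    T is not nullable, so stop

Collecting: FIRST(T) = { '(' }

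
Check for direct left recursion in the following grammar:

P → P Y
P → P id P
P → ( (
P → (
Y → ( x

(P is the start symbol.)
P → P Y: LEFT RECURSIVE (starts with P)
P → P id P: LEFT RECURSIVE (starts with P)
P → ( (: starts with '('
P → (: starts with '('
Y → ( x: starts with '('

The grammar has direct left recursion on: P.

Answer: Yes, P is left-recursive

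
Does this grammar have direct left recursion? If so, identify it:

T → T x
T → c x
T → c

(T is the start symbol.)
Yes, T is left-recursive

T → T x: LEFT RECURSIVE (starts with T)
T → c x: starts with c
T → c: starts with c

The grammar has direct left recursion on: T.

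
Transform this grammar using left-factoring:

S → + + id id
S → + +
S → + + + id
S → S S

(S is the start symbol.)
Left-factoring transforms A → αβ₁ | αβ₂ into A → αA' and A' → β₁ | β₂
(α is the longest common prefix among the alternatives). Repeat until
no nonterminal has two alternatives with a common prefix.

Round 1: S has alternatives sharing prefix '+ +'. Introduce S': S → + + S'
  Add: S' → id id
  Add: S' → ε
  Add: S' → + id

No remaining common prefixes — done.

Resulting grammar:
S → + + S'
S' → id id
S' → ε
S' → + id
S → S S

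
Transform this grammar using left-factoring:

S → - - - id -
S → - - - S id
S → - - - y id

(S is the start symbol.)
Left-factoring transforms A → αβ₁ | αβ₂ into A → αA' and A' → β₁ | β₂
(α is the longest common prefix among the alternatives). Repeat until
no nonterminal has two alternatives with a common prefix.

Round 1: S has alternatives sharing prefix '- - -'. Introduce S': S → - - - S'
  Add: S' → id -
  Add: S' → S id
  Add: S' → y id

No remaining common prefixes — done.

Resulting grammar:
S → - - - S'
S' → id -
S' → S id
S' → y id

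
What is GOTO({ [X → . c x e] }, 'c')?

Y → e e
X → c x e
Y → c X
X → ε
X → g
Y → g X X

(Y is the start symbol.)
GOTO(I, 'c') = CLOSURE({ [A → αX.β] : [A → α.Xβ] ∈ I, X = 'c' })

Items with dot before 'c', with the dot advanced:
  [X → . c x e] → [X → c . x e]
Closure adds nothing (no advanced item has the dot before a non-terminal).

GOTO = { [X → c . x e] }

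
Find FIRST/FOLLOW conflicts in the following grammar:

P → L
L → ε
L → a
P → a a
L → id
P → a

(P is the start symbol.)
No FIRST/FOLLOW conflicts.

A FIRST/FOLLOW conflict occurs when a non-terminal N has a nullable alternative N → β (β ⇒* ε) and another alternative N → α with FIRST(α) ∩ FOLLOW(N) ≠ ∅: on such a lookahead the parser cannot decide between expanding α and letting N vanish via β.

Nullable non-terminals: L, P.
FIRST sets used below: FIRST(L) = { 'a', 'id', ε }

L: nullable alternative(s) L → ε; FOLLOW(L) = { $ }
  L → ε: FIRST \ {ε} = { } — this is the only nullable alternative, skip
  L → a: FIRST \ {ε} = { 'a' } — disjoint from FOLLOW(L)
  L → id: FIRST \ {ε} = { 'id' } — disjoint from FOLLOW(L)

P: nullable alternative(s) P → L; FOLLOW(P) = { $ }
  P → L: FIRST \ {ε} = { 'a', 'id' } — this is the only nullable alternative, skip
  P → a a: FIRST \ {ε} = { 'a' } — disjoint from FOLLOW(P)
  P → a: FIRST \ {ε} = { 'a' } — disjoint from FOLLOW(P)

No FIRST/FOLLOW conflicts found.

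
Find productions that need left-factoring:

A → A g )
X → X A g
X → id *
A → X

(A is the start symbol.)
No, left-factoring is not needed

Left-factoring is needed when two productions for the same non-terminal
share a common prefix on the right-hand side.

Productions for A:
  A → A g )
  A → X
Productions for X:
  X → X A g
  X → id *

No common prefixes found.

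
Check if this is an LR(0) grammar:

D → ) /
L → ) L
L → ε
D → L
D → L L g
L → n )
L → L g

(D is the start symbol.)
A grammar is LR(0) if no state in the canonical LR(0) collection has:
  - both a shift item (dot before a terminal) and a complete item (shift-reduce conflict), or
  - two or more complete items (reduce-reduce conflict; the accept item [D' → D .] counts as a complete item here).

Augment with D' → D and build the canonical LR(0) collection (I0 = CLOSURE({[D' → . D]}), then GOTO on every symbol after a dot until no new states appear). It has 12 states:
  I0: { [D → . ) /], [D → . L L g], [D → . L], [D' → . D], [L → . ) L], [L → . L g], [L → . n )], [L → .] }  — shift, reduce
  I1: { [D → ) . /], [L → ) . L], [L → . ) L], [L → . L g], [L → . n )], [L → .] }  — shift, reduce
  I2: { [D' → D .] }  — accept
  I3: { [D → L . L g], [D → L .], [L → . ) L], [L → . L g], [L → . n )], [L → .], [L → L . g] }  — shift, 2 reduces
  I4: { [L → n . )] }  — shift
  I5: { [L → n ) .] }  — reduce
  I6: { [L → ) . L], [L → . ) L], [L → . L g], [L → . n )], [L → .] }  — shift, reduce
  I7: { [D → L L . g], [L → L . g] }  — shift
  I8: { [L → L g .] }  — reduce
  I9: { [D → L L g .], [L → L g .] }  — 2 reduces
  I10: { [L → ) L .], [L → L . g] }  — shift, reduce
  I11: { [D → ) / .] }  — reduce

Conflict in state I0:
  Shift-reduce conflict between [L → .] and [D → . ) /]
So the grammar is NOT LR(0).

Answer: No. Shift-reduce conflict between [L → .] and [D → . ) /]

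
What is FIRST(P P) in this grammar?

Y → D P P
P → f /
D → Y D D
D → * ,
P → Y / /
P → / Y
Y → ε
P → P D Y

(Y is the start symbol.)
FIRST sets of the non-terminals involved (from the grammar, by fixed-point iteration):
  FIRST(P) = { '*', '/', 'f' }

To compute FIRST(P P), process the symbols left to right:
Symbol P is a non-terminal. Add FIRST(P) \ {ε} = { '*', '/', 'f' }
P is not nullable (ε ∉ FIRST(P)), so stop here.
FIRST(P P) = { '*', '/', 'f' }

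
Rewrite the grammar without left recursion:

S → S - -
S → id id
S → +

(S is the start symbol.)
S → id id S'
S → + S'
S' → - - S'
S' → ε

S is directly left-recursive. The standard transformation for
  A → A α₁ | ... | A α_m | β₁ | ... | β_n
is
  A  → β₁ A' | ... | β_n A'
  A' → α₁ A' | ... | α_m A' | ε

S → id id becomes S → id id S'
S → + becomes S → + S'
S → S - - becomes S' → - - S'
Add S' → ε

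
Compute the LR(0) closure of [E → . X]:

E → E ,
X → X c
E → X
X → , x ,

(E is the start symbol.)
{ [E → . X], [X → . , x ,], [X → . X c] }

Start with: [E → . X]
  [E → . X] has the dot before X: add [X → . X c], [X → . , x ,]
No further items can be added.

CLOSURE = { [E → . X], [X → . , x ,], [X → . X c] }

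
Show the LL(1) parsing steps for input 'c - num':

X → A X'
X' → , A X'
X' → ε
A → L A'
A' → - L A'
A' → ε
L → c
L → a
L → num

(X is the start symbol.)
LL(1) parsing maintains a stack (initially the start symbol over $) and the input. At each step: if the stack top is a terminal, match it against the current input token; if it is a non-terminal N, replace it with the RHS of M[N, lookahead] (the unique production whose predict set contains the lookahead).

Stack is shown with the top on the left.

Stack        Input      Action
------------------------------
X $          c - num $  output X → A X'
A X' $       c - num $  output A → L A'
L A' X' $    c - num $  output L → c
c A' X' $    c - num $  match 'c'
A' X' $      - num $    output A' → - L A'
- L A' X' $  - num $    match '-'
L A' X' $    num $      output L → num
num A' X' $  num $      match 'num'
A' X' $      $          output A' → ε
X' $         $          output X' → ε
$            $          accept

The string is accepted.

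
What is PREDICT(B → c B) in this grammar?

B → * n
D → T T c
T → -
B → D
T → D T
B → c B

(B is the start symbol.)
{ 'c' }

PREDICT(B → c B) = (FIRST(RHS) \ {ε}) ∪ (FOLLOW(B) if ε ∈ FIRST(RHS), i.e. RHS ⇒* ε)
FIRST(c B) = { 'c' }
ε ∉ FIRST(c B), so FOLLOW(B) is not added.
PREDICT(B → c B) = { 'c' }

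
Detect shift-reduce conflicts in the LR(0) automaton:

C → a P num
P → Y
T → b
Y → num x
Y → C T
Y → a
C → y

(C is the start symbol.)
Yes — I7: [Y → a .] vs [C → . a P num]

Augment with C' → C and build the canonical LR(0) collection (I0 = CLOSURE({[C' → . C]}), then GOTO on every symbol after a dot until no new states appear). It has 13 states:
  I0: { [C → . a P num], [C → . y], [C' → . C] }  — shift
  I1: { [C' → C .] }  — accept
  I2: { [C → . a P num], [C → . y], [C → a . P num], [P → . Y], [Y → . C T], [Y → . a], [Y → . num x] }  — shift
  I3: { [C → y .] }  — reduce
  I4: { [T → . b], [Y → C . T] }  — shift
  I5: { [C → a P . num] }  — shift
  I6: { [P → Y .] }  — reduce
  I7: { [C → . a P num], [C → . y], [C → a . P num], [P → . Y], [Y → . C T], [Y → . a], [Y → . num x], [Y → a .] }  — shift, reduce
  I8: { [Y → num . x] }  — shift
  I9: { [Y → num x .] }  — reduce
  I10: { [C → a P num .] }  — reduce
  I11: { [Y → C T .] }  — reduce
  I12: { [T → b .] }  — reduce

I7 contains reduce item [Y → a .] and shift items [C → . a P num], [C → . y], [Y → . a], [Y → . num x] — shift-reduce conflict.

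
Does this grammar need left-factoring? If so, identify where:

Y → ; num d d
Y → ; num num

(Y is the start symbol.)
Left-factoring is needed when two productions for the same non-terminal
share a common prefix on the right-hand side.

Productions for Y:
  Y → ; num d d
  Y → ; num num

Found common prefix '; num' in productions for Y

Answer: Yes, Y has productions with common prefix '; num'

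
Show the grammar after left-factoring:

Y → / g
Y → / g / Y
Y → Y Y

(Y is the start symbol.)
Y → / g Y'
Y' → ε
Y' → / Y
Y → Y Y

Left-factoring transforms A → αβ₁ | αβ₂ into A → αA' and A' → β₁ | β₂
(α is the longest common prefix among the alternatives). Repeat until
no nonterminal has two alternatives with a common prefix.

Round 1: Y has alternatives sharing prefix '/ g'. Introduce Y': Y → / g Y'
  Add: Y' → ε
  Add: Y' → / Y

No remaining common prefixes — done.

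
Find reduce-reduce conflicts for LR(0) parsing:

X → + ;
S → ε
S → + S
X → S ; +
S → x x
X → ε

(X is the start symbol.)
A reduce-reduce conflict occurs when an LR(0) state has two complete items [A → α .] and [B → β .] — both call for a reduction, and with no lookahead the parser cannot choose between them.

Augment with X' → X and build the canonical LR(0) collection (I0 = CLOSURE({[X' → . X]}), then GOTO on every symbol after a dot until no new states appear). It has 11 states:
  I0: { [S → . + S], [S → . x x], [S → .], [X → . + ;], [X → . S ; +], [X → .], [X' → . X] }  — shift, 2 reduces
  I1: { [S → + . S], [S → . + S], [S → . x x], [S → .], [X → + . ;] }  — shift, reduce
  I2: { [X → S . ; +] }  — shift
  I3: { [X' → X .] }  — accept
  I4: { [S → x . x] }  — shift
  I5: { [S → x x .] }  — reduce
  I6: { [X → S ; . +] }  — shift
  I7: { [X → S ; + .] }  — reduce
  I8: { [S → + . S], [S → . + S], [S → . x x], [S → .] }  — shift, reduce
  I9: { [X → + ; .] }  — reduce
  I10: { [S → + S .] }  — reduce

I0 contains complete items [S → .], [X → .] — reduce-reduce conflict.

Answer: Yes — I0: [S → .] vs [X → .]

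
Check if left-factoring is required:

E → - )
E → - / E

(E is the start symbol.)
Left-factoring is needed when two productions for the same non-terminal
share a common prefix on the right-hand side.

Productions for E:
  E → - )
  E → - / E

Found common prefix '-' in productions for E

Answer: Yes, E has productions with common prefix '-'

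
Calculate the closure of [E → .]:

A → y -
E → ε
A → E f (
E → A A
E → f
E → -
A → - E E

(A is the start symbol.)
{ [E → .] }

To compute CLOSURE, for each item [A → α.Bβ] where B is a non-terminal, add [B → .γ] for all productions B → γ; repeat for the newly added items until nothing changes.

Start with: [E → .]
The dot is at the end, so nothing is added.

CLOSURE = { [E → .] }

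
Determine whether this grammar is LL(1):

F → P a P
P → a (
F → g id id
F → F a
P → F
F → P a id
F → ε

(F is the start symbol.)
A grammar is LL(1) if for each non-terminal N with multiple productions, the predict sets of those productions are pairwise disjoint, where PREDICT(N → α) = (FIRST(α) \ {ε}) ∪ (FOLLOW(N) if α ⇒* ε).

Relevant sets:
  FIRST(P) = { 'a', 'g', ε }
  FIRST(F) = { 'a', 'g', ε }
  FOLLOW(F) = { $, 'a' }
  FOLLOW(P) = { $, 'a' }

For F:
  PREDICT(F → P a P) = { 'a', 'g' }
  PREDICT(F → g id id) = { 'g' }
  PREDICT(F → F a) = { 'a', 'g' }
  PREDICT(F → P a id) = { 'a', 'g' }
  PREDICT(F → ε) = { $, 'a' }
For P:
  PREDICT(P → a '(') = { 'a' }
  PREDICT(P → F) = { $, 'a', 'g' }

Conflict found: Predict set conflict for F: { 'g' }
The grammar is NOT LL(1).

Answer: No. Predict set conflict for F: { 'g' }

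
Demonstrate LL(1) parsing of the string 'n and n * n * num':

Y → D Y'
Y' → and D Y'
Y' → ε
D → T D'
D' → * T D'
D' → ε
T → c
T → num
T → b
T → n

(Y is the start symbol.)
LL(1) parsing maintains a stack (initially the start symbol over $) and the input. At each step: if the stack top is a terminal, match it against the current input token; if it is a non-terminal N, replace it with the RHS of M[N, lookahead] (the unique production whose predict set contains the lookahead).

Stack is shown with the top on the left.

Stack        Input                Action
----------------------------------------
Y $          n and n * n * num $  output Y → D Y'
D Y' $       n and n * n * num $  output D → T D'
T D' Y' $    n and n * n * num $  output T → n
n D' Y' $    n and n * n * num $  match 'n'
D' Y' $      and n * n * num $    output D' → ε
Y' $         and n * n * num $    output Y' → and D Y'
and D Y' $   and n * n * num $    match 'and'
D Y' $       n * n * num $        output D → T D'
T D' Y' $    n * n * num $        output T → n
n D' Y' $    n * n * num $        match 'n'
D' Y' $      * n * num $          output D' → * T D'
* T D' Y' $  * n * num $          match '*'
T D' Y' $    n * num $            output T → n
n D' Y' $    n * num $            match 'n'
D' Y' $      * num $              output D' → * T D'
* T D' Y' $  * num $              match '*'
T D' Y' $    num $                output T → num
num D' Y' $  num $                match 'num'
D' Y' $      $                    output D' → ε
Y' $         $                    output Y' → ε
$            $                    accept

The string is accepted.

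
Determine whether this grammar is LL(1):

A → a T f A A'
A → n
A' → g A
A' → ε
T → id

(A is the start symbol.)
No. Predict set conflict for A': { 'g' }

Relevant sets:
  FOLLOW(A') = { $, 'g' }

For A:
  PREDICT(A → a T f A A') = { 'a' }
  PREDICT(A → n) = { 'n' }
For A':
  PREDICT(A' → g A) = { 'g' }
  PREDICT(A' → ε) = { $, 'g' }
T has a single production, so nothing to check there.

Conflict found: Predict set conflict for A': { 'g' }
The grammar is NOT LL(1).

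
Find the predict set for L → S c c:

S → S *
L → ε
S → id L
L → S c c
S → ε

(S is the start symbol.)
{ '*', 'c', 'id' }

PREDICT(L → S c c) = (FIRST(RHS) \ {ε}) ∪ (FOLLOW(L) if ε ∈ FIRST(RHS), i.e. RHS ⇒* ε)
FIRST(S) = { '*', 'id', ε }
FIRST(S c c) = { '*', 'c', 'id' }
ε ∉ FIRST(S c c), so FOLLOW(L) is not added.
PREDICT(L → S c c) = { '*', 'c', 'id' }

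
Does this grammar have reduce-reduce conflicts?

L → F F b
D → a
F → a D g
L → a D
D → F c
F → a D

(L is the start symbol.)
Augment with L' → L and build the canonical LR(0) collection (I0 = CLOSURE({[L' → . L]}), then GOTO on every symbol after a dot until no new states appear). It has 13 states:
  I0: { [F → . a D g], [F → . a D], [L → . F F b], [L → . a D], [L' → . L] }  — shift
  I1: { [F → . a D g], [F → . a D], [L → F . F b] }  — shift
  I2: { [L' → L .] }  — accept
  I3: { [D → . F c], [D → . a], [F → . a D g], [F → . a D], [F → a . D g], [F → a . D], [L → a . D] }  — shift
  I4: { [F → a D . g], [F → a D .], [L → a D .] }  — shift, 2 reduces
  I5: { [D → F . c] }  — shift
  I6: { [D → . F c], [D → . a], [D → a .], [F → . a D g], [F → . a D], [F → a . D g], [F → a . D] }  — shift, reduce
  I7: { [F → a D . g], [F → a D .] }  — shift, reduce
  I8: { [F → a D g .] }  — reduce
  I9: { [D → F c .] }  — reduce
  I10: { [L → F F . b] }  — shift
  I11: { [D → . F c], [D → . a], [F → . a D g], [F → . a D], [F → a . D g], [F → a . D] }  — shift
  I12: { [L → F F b .] }  — reduce

I4 contains complete items [F → a D .], [L → a D .] — reduce-reduce conflict.

Answer: Yes — I4: [F → a D .] vs [L → a D .]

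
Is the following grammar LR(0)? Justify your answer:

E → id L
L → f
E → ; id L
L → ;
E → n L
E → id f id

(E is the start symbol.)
A grammar is LR(0) if no state in the canonical LR(0) collection has:
  - both a shift item (dot before a terminal) and a complete item (shift-reduce conflict), or
  - two or more complete items (reduce-reduce conflict; the accept item [E' → E .] counts as a complete item here).

Augment with E' → E and build the canonical LR(0) collection (I0 = CLOSURE({[E' → . E]}), then GOTO on every symbol after a dot until no new states appear). It has 13 states:
  I0: { [E → . ; id L], [E → . id L], [E → . id f id], [E → . n L], [E' → . E] }  — shift
  I1: { [E → ; . id L] }  — shift
  I2: { [E' → E .] }  — accept
  I3: { [E → id . L], [E → id . f id], [L → . ;], [L → . f] }  — shift
  I4: { [E → n . L], [L → . ;], [L → . f] }  — shift
  I5: { [L → ; .] }  — reduce
  I6: { [E → n L .] }  — reduce
  I7: { [L → f .] }  — reduce
  I8: { [E → id L .] }  — reduce
  I9: { [E → id f . id], [L → f .] }  — shift, reduce
  I10: { [E → id f id .] }  — reduce
  I11: { [E → ; id . L], [L → . ;], [L → . f] }  — shift
  I12: { [E → ; id L .] }  — reduce

Conflict in state I9:
  Shift-reduce conflict between [L → f .] and [E → id f . id]
So the grammar is NOT LR(0).

Answer: No. Shift-reduce conflict between [L → f .] and [E → id f . id]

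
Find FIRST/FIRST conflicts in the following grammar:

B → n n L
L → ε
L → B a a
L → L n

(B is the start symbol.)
Yes. L → B a a / L → L n on { 'n' }

A FIRST/FIRST conflict occurs when two productions N → α and N → β for the same non-terminal have FIRST(α) ∩ FIRST(β) ≠ ∅ (with ε ∈ FIRST of a nullable right-hand side, so two nullable alternatives also conflict).

FIRST sets of the non-terminals at (or reachable through a nullable prefix from) the front of some alternative:
  FIRST(B) = { 'n' }
  FIRST(L) = { 'n', ε }

Productions for L:
  L → ε: FIRST = { ε }
  L → B a a: FIRST = { 'n' }
  L → L n: FIRST = { 'n' }
B has only one production, so no FIRST/FIRST conflict is possible there.

Conflict for L: L → B a a and L → L n
  Overlap: { 'n' }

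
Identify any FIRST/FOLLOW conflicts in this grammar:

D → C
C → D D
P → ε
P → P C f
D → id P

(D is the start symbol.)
Yes. P → P C f with FOLLOW(P) on { 'id' }

A FIRST/FOLLOW conflict occurs when a non-terminal N has a nullable alternative N → β (β ⇒* ε) and another alternative N → α with FIRST(α) ∩ FOLLOW(N) ≠ ∅: on such a lookahead the parser cannot decide between expanding α and letting N vanish via β.

Nullable non-terminals: P.
FIRST sets used below: FIRST(P) = { 'id', ε }, FIRST(C) = { 'id' }

P: nullable alternative(s) P → ε; FOLLOW(P) = { $, 'f', 'id' }
  P → ε: FIRST \ {ε} = { } — this is the only nullable alternative, skip
  P → P C f: FIRST \ {ε} = { 'id' } — overlaps FOLLOW(P) on { 'id' }: CONFLICT

C, D have no nullable alternative, so no FIRST/FOLLOW check is needed there.

So the grammar has 1 FIRST/FOLLOW conflict (marked CONFLICT above).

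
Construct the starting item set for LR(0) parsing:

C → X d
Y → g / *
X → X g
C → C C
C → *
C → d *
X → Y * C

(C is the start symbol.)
First, augment the grammar with C' → C
I₀ = CLOSURE({ [C' → . C] }):
  [C' → . C] has the dot before C: add [C → . X d], [C → . C C], [C → . *], [C → . d *]
  [C → . X d] has the dot before X: add [X → . X g], [X → . Y * C]
  [X → . Y * C] has the dot before Y: add [Y → . g / *]
No further items can be added.

I₀ = { [C → . *], [C → . C C], [C → . X d], [C → . d *], [C' → . C], [X → . X g], [X → . Y * C], [Y → . g / *] }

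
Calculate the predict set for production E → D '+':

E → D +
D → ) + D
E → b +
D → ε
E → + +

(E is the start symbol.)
PREDICT(E → D '+') = (FIRST(RHS) \ {ε}) ∪ (FOLLOW(E) if ε ∈ FIRST(RHS), i.e. RHS ⇒* ε)
FIRST(D) = { ')', ε }
FIRST(D '+') = { ')', '+' }
ε ∉ FIRST(D '+'), so FOLLOW(E) is not added.
PREDICT(E → D '+') = { ')', '+' }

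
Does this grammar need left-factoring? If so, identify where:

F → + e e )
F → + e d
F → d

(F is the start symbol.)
Yes, F has productions with common prefix '+ e'

Left-factoring is needed when two productions for the same non-terminal
share a common prefix on the right-hand side.

Productions for F:
  F → + e e )
  F → + e d
  F → d

Found common prefix '+ e' in productions for F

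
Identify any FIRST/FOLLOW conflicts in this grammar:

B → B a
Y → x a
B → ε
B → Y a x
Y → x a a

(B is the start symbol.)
Yes. B → B a with FOLLOW(B) on { 'a' }

A FIRST/FOLLOW conflict occurs when a non-terminal N has a nullable alternative N → β (β ⇒* ε) and another alternative N → α with FIRST(α) ∩ FOLLOW(N) ≠ ∅: on such a lookahead the parser cannot decide between expanding α and letting N vanish via β.

Nullable non-terminals: B.
FIRST sets used below: FIRST(B) = { 'a', 'x', ε }, FIRST(Y) = { 'x' }

B: nullable alternative(s) B → ε; FOLLOW(B) = { $, 'a' }
  B → B a: FIRST \ {ε} = { 'a', 'x' } — overlaps FOLLOW(B) on { 'a' }: CONFLICT
  B → ε: FIRST \ {ε} = { } — this is the only nullable alternative, skip
  B → Y a x: FIRST \ {ε} = { 'x' } — disjoint from FOLLOW(B)

Y has no nullable alternative, so no FIRST/FOLLOW check is needed there.

So the grammar has 1 FIRST/FOLLOW conflict (marked CONFLICT above).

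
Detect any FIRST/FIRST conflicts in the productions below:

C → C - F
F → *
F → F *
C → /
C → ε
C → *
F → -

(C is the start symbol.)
Yes. C → C '-' F / C → '/' on { '/' }; C → C '-' F / C → '*' on { '*' }; F → '*' / F → F '*' on { '*' }; F → F '*' / F → '-' on { '-' }

FIRST sets of the non-terminals at (or reachable through a nullable prefix from) the front of some alternative:
  FIRST(C) = { '*', '-', '/', ε }
  FIRST(F) = { '*', '-' }

Productions for C:
  C → C - F: FIRST = { '*', '-', '/' }
  C → /: FIRST = { '/' }
  C → ε: FIRST = { ε }
  C → *: FIRST = { '*' }
Productions for F:
  F → *: FIRST = { '*' }
  F → F *: FIRST = { '*', '-' }
  F → -: FIRST = { '-' }

Conflict for C: C → C - F and C → /
  Overlap: { '/' }
Conflict for C: C → C - F and C → *
  Overlap: { '*' }
Conflict for F: F → * and F → F *
  Overlap: { '*' }
Conflict for F: F → F * and F → -
  Overlap: { '-' }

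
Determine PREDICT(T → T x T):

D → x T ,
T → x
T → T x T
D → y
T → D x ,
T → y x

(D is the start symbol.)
PREDICT(T → T x T) = (FIRST(RHS) \ {ε}) ∪ (FOLLOW(T) if ε ∈ FIRST(RHS), i.e. RHS ⇒* ε)
FIRST(T) = { 'x', 'y' }
FIRST(T x T) = { 'x', 'y' }
ε ∉ FIRST(T x T), so FOLLOW(T) is not added.
PREDICT(T → T x T) = { 'x', 'y' }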